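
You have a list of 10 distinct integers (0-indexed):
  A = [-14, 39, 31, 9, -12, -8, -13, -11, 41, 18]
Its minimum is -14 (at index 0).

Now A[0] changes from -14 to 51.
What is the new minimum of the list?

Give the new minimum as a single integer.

Answer: -13

Derivation:
Old min = -14 (at index 0)
Change: A[0] -14 -> 51
Changed element WAS the min. Need to check: is 51 still <= all others?
  Min of remaining elements: -13
  New min = min(51, -13) = -13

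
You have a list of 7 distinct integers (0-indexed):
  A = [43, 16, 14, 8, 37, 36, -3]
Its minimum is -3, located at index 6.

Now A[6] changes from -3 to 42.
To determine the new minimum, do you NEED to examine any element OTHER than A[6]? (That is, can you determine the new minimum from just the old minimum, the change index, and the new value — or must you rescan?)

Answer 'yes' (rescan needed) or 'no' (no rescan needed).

Answer: yes

Derivation:
Old min = -3 at index 6
Change at index 6: -3 -> 42
Index 6 WAS the min and new value 42 > old min -3. Must rescan other elements to find the new min.
Needs rescan: yes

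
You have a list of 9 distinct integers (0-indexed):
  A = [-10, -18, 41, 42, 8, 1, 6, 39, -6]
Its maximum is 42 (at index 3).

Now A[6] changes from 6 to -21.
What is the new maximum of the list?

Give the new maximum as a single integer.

Answer: 42

Derivation:
Old max = 42 (at index 3)
Change: A[6] 6 -> -21
Changed element was NOT the old max.
  New max = max(old_max, new_val) = max(42, -21) = 42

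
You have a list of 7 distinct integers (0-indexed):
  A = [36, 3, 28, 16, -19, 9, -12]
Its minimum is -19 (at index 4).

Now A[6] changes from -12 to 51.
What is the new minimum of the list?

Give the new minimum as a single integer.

Old min = -19 (at index 4)
Change: A[6] -12 -> 51
Changed element was NOT the old min.
  New min = min(old_min, new_val) = min(-19, 51) = -19

Answer: -19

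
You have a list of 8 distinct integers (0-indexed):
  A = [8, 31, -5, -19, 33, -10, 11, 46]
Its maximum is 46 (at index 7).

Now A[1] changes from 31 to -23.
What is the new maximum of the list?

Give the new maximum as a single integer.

Old max = 46 (at index 7)
Change: A[1] 31 -> -23
Changed element was NOT the old max.
  New max = max(old_max, new_val) = max(46, -23) = 46

Answer: 46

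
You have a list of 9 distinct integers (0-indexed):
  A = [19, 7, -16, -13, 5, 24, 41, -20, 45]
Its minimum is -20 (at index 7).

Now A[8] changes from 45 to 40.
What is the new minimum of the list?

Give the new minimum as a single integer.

Answer: -20

Derivation:
Old min = -20 (at index 7)
Change: A[8] 45 -> 40
Changed element was NOT the old min.
  New min = min(old_min, new_val) = min(-20, 40) = -20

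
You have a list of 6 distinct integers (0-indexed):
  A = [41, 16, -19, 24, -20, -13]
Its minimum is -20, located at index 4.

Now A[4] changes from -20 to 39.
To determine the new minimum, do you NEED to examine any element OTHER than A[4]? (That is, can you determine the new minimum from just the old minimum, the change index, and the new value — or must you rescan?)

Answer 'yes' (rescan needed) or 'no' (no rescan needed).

Old min = -20 at index 4
Change at index 4: -20 -> 39
Index 4 WAS the min and new value 39 > old min -20. Must rescan other elements to find the new min.
Needs rescan: yes

Answer: yes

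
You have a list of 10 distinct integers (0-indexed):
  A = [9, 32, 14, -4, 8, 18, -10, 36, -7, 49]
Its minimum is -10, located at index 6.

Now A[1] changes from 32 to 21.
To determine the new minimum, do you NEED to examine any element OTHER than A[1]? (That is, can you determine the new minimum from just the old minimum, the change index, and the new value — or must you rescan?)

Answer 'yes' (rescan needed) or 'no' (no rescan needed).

Old min = -10 at index 6
Change at index 1: 32 -> 21
Index 1 was NOT the min. New min = min(-10, 21). No rescan of other elements needed.
Needs rescan: no

Answer: no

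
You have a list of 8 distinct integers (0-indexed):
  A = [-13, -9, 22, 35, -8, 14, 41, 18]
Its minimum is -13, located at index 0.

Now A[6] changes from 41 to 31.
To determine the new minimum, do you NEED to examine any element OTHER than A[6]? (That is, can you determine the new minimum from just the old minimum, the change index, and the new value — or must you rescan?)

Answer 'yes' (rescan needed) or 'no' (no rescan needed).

Answer: no

Derivation:
Old min = -13 at index 0
Change at index 6: 41 -> 31
Index 6 was NOT the min. New min = min(-13, 31). No rescan of other elements needed.
Needs rescan: no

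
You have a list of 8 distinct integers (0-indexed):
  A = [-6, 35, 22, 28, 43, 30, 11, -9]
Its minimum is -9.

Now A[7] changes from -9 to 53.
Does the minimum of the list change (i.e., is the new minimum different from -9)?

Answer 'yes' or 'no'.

Answer: yes

Derivation:
Old min = -9
Change: A[7] -9 -> 53
Changed element was the min; new min must be rechecked.
New min = -6; changed? yes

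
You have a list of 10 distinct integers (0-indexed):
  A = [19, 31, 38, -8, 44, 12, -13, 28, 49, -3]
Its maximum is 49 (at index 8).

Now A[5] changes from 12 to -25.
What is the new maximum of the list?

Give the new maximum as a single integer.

Old max = 49 (at index 8)
Change: A[5] 12 -> -25
Changed element was NOT the old max.
  New max = max(old_max, new_val) = max(49, -25) = 49

Answer: 49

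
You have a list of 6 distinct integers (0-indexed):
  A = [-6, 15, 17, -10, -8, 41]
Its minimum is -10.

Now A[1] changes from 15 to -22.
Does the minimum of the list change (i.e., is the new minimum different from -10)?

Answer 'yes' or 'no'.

Answer: yes

Derivation:
Old min = -10
Change: A[1] 15 -> -22
Changed element was NOT the min; min changes only if -22 < -10.
New min = -22; changed? yes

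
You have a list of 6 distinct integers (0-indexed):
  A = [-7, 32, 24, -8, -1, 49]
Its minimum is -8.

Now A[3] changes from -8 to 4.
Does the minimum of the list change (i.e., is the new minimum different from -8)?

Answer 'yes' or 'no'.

Old min = -8
Change: A[3] -8 -> 4
Changed element was the min; new min must be rechecked.
New min = -7; changed? yes

Answer: yes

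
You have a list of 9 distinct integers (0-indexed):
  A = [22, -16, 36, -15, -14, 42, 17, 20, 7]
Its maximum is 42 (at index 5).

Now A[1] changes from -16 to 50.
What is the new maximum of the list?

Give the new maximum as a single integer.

Answer: 50

Derivation:
Old max = 42 (at index 5)
Change: A[1] -16 -> 50
Changed element was NOT the old max.
  New max = max(old_max, new_val) = max(42, 50) = 50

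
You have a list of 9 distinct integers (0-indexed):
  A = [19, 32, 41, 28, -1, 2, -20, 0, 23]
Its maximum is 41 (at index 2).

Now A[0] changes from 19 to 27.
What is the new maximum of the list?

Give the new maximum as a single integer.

Old max = 41 (at index 2)
Change: A[0] 19 -> 27
Changed element was NOT the old max.
  New max = max(old_max, new_val) = max(41, 27) = 41

Answer: 41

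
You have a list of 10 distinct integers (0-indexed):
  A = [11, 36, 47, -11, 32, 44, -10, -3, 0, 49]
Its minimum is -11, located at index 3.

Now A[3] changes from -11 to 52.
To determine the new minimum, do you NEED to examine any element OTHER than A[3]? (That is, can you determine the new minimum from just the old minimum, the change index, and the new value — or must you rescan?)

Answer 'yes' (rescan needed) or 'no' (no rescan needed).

Old min = -11 at index 3
Change at index 3: -11 -> 52
Index 3 WAS the min and new value 52 > old min -11. Must rescan other elements to find the new min.
Needs rescan: yes

Answer: yes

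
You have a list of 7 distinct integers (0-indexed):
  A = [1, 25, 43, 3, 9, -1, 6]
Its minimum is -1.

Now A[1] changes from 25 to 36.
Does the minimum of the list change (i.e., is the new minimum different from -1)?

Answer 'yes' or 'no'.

Old min = -1
Change: A[1] 25 -> 36
Changed element was NOT the min; min changes only if 36 < -1.
New min = -1; changed? no

Answer: no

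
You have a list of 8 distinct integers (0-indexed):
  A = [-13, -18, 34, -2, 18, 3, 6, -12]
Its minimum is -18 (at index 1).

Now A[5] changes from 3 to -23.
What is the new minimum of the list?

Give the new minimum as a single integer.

Answer: -23

Derivation:
Old min = -18 (at index 1)
Change: A[5] 3 -> -23
Changed element was NOT the old min.
  New min = min(old_min, new_val) = min(-18, -23) = -23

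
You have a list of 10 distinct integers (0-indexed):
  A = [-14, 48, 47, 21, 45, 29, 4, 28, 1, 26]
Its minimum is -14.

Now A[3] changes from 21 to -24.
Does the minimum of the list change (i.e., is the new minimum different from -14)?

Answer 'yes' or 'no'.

Old min = -14
Change: A[3] 21 -> -24
Changed element was NOT the min; min changes only if -24 < -14.
New min = -24; changed? yes

Answer: yes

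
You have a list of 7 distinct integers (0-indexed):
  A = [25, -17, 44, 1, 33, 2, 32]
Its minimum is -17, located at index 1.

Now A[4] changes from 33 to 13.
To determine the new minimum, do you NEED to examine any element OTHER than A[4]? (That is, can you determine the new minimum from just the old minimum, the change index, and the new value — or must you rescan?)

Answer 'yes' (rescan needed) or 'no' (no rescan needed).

Old min = -17 at index 1
Change at index 4: 33 -> 13
Index 4 was NOT the min. New min = min(-17, 13). No rescan of other elements needed.
Needs rescan: no

Answer: no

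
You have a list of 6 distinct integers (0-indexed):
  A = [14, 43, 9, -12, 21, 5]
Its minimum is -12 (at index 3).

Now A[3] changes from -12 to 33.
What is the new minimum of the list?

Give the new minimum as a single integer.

Answer: 5

Derivation:
Old min = -12 (at index 3)
Change: A[3] -12 -> 33
Changed element WAS the min. Need to check: is 33 still <= all others?
  Min of remaining elements: 5
  New min = min(33, 5) = 5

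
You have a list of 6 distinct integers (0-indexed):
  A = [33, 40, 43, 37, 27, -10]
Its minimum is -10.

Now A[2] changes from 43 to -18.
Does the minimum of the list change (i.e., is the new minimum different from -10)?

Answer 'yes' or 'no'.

Answer: yes

Derivation:
Old min = -10
Change: A[2] 43 -> -18
Changed element was NOT the min; min changes only if -18 < -10.
New min = -18; changed? yes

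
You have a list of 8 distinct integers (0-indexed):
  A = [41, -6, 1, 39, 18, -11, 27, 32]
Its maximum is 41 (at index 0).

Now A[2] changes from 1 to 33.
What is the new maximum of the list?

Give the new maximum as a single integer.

Answer: 41

Derivation:
Old max = 41 (at index 0)
Change: A[2] 1 -> 33
Changed element was NOT the old max.
  New max = max(old_max, new_val) = max(41, 33) = 41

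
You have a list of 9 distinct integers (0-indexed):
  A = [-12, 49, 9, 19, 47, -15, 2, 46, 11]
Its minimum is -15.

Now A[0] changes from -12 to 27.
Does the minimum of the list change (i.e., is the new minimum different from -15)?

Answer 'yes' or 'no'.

Old min = -15
Change: A[0] -12 -> 27
Changed element was NOT the min; min changes only if 27 < -15.
New min = -15; changed? no

Answer: no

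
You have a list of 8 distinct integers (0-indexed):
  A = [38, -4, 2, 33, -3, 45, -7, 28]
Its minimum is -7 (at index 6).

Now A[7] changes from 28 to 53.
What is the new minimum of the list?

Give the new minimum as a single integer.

Answer: -7

Derivation:
Old min = -7 (at index 6)
Change: A[7] 28 -> 53
Changed element was NOT the old min.
  New min = min(old_min, new_val) = min(-7, 53) = -7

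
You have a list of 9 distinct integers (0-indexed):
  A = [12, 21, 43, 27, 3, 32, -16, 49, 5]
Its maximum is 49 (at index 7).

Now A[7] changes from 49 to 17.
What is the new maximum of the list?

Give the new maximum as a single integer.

Old max = 49 (at index 7)
Change: A[7] 49 -> 17
Changed element WAS the max -> may need rescan.
  Max of remaining elements: 43
  New max = max(17, 43) = 43

Answer: 43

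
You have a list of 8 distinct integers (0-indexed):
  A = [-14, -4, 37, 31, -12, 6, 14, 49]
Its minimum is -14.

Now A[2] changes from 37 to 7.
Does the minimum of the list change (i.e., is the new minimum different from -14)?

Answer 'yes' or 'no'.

Old min = -14
Change: A[2] 37 -> 7
Changed element was NOT the min; min changes only if 7 < -14.
New min = -14; changed? no

Answer: no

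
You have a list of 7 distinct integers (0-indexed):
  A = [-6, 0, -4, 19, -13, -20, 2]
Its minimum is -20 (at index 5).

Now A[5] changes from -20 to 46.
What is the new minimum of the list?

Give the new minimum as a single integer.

Answer: -13

Derivation:
Old min = -20 (at index 5)
Change: A[5] -20 -> 46
Changed element WAS the min. Need to check: is 46 still <= all others?
  Min of remaining elements: -13
  New min = min(46, -13) = -13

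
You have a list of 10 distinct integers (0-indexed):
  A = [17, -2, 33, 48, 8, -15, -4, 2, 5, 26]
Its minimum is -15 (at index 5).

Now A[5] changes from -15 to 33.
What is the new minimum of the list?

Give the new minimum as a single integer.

Old min = -15 (at index 5)
Change: A[5] -15 -> 33
Changed element WAS the min. Need to check: is 33 still <= all others?
  Min of remaining elements: -4
  New min = min(33, -4) = -4

Answer: -4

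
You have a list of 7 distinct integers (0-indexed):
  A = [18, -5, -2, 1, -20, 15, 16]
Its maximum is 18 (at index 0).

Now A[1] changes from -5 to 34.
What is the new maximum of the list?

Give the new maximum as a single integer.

Old max = 18 (at index 0)
Change: A[1] -5 -> 34
Changed element was NOT the old max.
  New max = max(old_max, new_val) = max(18, 34) = 34

Answer: 34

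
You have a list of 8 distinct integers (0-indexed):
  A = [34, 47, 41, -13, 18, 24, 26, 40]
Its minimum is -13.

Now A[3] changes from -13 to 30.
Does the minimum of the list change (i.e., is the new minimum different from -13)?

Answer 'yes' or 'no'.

Answer: yes

Derivation:
Old min = -13
Change: A[3] -13 -> 30
Changed element was the min; new min must be rechecked.
New min = 18; changed? yes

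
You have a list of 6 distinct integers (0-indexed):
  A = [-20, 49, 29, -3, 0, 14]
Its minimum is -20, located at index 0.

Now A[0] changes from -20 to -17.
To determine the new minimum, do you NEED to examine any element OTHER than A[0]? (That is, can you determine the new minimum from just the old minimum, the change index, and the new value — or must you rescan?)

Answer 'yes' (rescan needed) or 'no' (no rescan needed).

Old min = -20 at index 0
Change at index 0: -20 -> -17
Index 0 WAS the min and new value -17 > old min -20. Must rescan other elements to find the new min.
Needs rescan: yes

Answer: yes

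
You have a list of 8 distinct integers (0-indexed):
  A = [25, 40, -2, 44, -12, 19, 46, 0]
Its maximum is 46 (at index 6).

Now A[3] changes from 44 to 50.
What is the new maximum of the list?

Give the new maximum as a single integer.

Answer: 50

Derivation:
Old max = 46 (at index 6)
Change: A[3] 44 -> 50
Changed element was NOT the old max.
  New max = max(old_max, new_val) = max(46, 50) = 50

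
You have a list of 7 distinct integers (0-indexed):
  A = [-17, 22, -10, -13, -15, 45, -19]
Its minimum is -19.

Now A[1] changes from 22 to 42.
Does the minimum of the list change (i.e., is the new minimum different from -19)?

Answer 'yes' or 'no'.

Answer: no

Derivation:
Old min = -19
Change: A[1] 22 -> 42
Changed element was NOT the min; min changes only if 42 < -19.
New min = -19; changed? no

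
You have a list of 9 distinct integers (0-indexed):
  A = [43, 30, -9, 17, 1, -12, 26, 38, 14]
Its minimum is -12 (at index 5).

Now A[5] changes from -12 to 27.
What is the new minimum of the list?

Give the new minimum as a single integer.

Answer: -9

Derivation:
Old min = -12 (at index 5)
Change: A[5] -12 -> 27
Changed element WAS the min. Need to check: is 27 still <= all others?
  Min of remaining elements: -9
  New min = min(27, -9) = -9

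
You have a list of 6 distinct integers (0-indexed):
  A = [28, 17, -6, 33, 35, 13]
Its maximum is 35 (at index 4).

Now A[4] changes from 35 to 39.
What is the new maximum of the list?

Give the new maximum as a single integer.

Answer: 39

Derivation:
Old max = 35 (at index 4)
Change: A[4] 35 -> 39
Changed element WAS the max -> may need rescan.
  Max of remaining elements: 33
  New max = max(39, 33) = 39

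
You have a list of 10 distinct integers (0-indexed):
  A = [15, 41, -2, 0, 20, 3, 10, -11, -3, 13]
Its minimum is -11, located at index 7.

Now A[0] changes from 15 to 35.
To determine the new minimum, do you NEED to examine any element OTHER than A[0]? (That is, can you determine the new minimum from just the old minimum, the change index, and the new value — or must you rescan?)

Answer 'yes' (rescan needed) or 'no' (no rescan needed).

Answer: no

Derivation:
Old min = -11 at index 7
Change at index 0: 15 -> 35
Index 0 was NOT the min. New min = min(-11, 35). No rescan of other elements needed.
Needs rescan: no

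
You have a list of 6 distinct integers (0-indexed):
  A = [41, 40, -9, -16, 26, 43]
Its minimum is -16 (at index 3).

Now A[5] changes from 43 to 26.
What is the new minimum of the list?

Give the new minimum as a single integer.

Answer: -16

Derivation:
Old min = -16 (at index 3)
Change: A[5] 43 -> 26
Changed element was NOT the old min.
  New min = min(old_min, new_val) = min(-16, 26) = -16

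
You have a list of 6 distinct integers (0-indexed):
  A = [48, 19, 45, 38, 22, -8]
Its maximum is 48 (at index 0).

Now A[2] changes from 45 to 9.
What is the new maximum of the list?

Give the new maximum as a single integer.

Answer: 48

Derivation:
Old max = 48 (at index 0)
Change: A[2] 45 -> 9
Changed element was NOT the old max.
  New max = max(old_max, new_val) = max(48, 9) = 48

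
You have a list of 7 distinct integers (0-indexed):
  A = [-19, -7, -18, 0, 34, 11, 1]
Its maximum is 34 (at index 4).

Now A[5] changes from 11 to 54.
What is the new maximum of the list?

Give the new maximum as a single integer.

Old max = 34 (at index 4)
Change: A[5] 11 -> 54
Changed element was NOT the old max.
  New max = max(old_max, new_val) = max(34, 54) = 54

Answer: 54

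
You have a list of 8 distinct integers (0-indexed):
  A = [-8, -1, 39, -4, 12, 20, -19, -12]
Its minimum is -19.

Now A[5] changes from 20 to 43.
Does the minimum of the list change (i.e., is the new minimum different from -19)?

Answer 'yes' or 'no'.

Answer: no

Derivation:
Old min = -19
Change: A[5] 20 -> 43
Changed element was NOT the min; min changes only if 43 < -19.
New min = -19; changed? no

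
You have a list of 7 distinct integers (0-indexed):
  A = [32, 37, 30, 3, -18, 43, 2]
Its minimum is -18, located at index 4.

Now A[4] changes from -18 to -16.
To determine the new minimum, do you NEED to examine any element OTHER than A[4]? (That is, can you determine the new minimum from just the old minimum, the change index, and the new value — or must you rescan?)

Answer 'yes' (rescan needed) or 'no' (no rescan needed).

Old min = -18 at index 4
Change at index 4: -18 -> -16
Index 4 WAS the min and new value -16 > old min -18. Must rescan other elements to find the new min.
Needs rescan: yes

Answer: yes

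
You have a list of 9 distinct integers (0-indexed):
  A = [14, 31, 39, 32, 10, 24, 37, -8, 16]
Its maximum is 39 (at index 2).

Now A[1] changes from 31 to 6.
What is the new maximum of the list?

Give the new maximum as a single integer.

Answer: 39

Derivation:
Old max = 39 (at index 2)
Change: A[1] 31 -> 6
Changed element was NOT the old max.
  New max = max(old_max, new_val) = max(39, 6) = 39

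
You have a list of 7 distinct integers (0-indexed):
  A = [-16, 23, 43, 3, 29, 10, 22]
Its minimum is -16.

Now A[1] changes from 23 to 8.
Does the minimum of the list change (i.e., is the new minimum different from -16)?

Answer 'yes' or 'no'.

Answer: no

Derivation:
Old min = -16
Change: A[1] 23 -> 8
Changed element was NOT the min; min changes only if 8 < -16.
New min = -16; changed? no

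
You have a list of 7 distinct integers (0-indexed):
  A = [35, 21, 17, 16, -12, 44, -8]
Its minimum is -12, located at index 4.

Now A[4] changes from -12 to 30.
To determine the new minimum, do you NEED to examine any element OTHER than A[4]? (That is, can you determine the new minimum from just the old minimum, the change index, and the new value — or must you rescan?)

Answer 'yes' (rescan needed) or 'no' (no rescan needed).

Old min = -12 at index 4
Change at index 4: -12 -> 30
Index 4 WAS the min and new value 30 > old min -12. Must rescan other elements to find the new min.
Needs rescan: yes

Answer: yes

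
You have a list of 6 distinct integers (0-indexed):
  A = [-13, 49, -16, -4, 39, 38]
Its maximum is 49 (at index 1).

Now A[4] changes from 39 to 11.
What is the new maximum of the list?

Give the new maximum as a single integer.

Old max = 49 (at index 1)
Change: A[4] 39 -> 11
Changed element was NOT the old max.
  New max = max(old_max, new_val) = max(49, 11) = 49

Answer: 49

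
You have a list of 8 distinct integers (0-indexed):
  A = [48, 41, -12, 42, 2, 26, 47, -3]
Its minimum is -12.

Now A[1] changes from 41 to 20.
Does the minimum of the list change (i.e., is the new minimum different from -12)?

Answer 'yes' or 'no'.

Old min = -12
Change: A[1] 41 -> 20
Changed element was NOT the min; min changes only if 20 < -12.
New min = -12; changed? no

Answer: no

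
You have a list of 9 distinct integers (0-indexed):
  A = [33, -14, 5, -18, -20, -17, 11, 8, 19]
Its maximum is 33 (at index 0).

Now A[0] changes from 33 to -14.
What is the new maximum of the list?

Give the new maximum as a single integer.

Answer: 19

Derivation:
Old max = 33 (at index 0)
Change: A[0] 33 -> -14
Changed element WAS the max -> may need rescan.
  Max of remaining elements: 19
  New max = max(-14, 19) = 19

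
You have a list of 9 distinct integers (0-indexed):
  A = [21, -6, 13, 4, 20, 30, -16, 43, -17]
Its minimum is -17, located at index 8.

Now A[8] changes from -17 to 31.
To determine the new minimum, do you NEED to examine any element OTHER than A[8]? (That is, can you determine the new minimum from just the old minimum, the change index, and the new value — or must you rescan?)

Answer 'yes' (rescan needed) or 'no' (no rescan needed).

Old min = -17 at index 8
Change at index 8: -17 -> 31
Index 8 WAS the min and new value 31 > old min -17. Must rescan other elements to find the new min.
Needs rescan: yes

Answer: yes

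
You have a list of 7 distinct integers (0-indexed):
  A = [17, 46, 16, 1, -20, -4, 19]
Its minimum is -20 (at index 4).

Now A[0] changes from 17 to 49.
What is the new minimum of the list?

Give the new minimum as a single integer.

Answer: -20

Derivation:
Old min = -20 (at index 4)
Change: A[0] 17 -> 49
Changed element was NOT the old min.
  New min = min(old_min, new_val) = min(-20, 49) = -20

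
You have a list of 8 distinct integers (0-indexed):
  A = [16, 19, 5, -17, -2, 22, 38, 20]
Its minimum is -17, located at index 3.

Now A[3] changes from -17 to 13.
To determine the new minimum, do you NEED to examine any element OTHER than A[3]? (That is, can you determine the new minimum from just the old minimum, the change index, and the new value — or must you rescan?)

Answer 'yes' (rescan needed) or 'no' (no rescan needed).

Old min = -17 at index 3
Change at index 3: -17 -> 13
Index 3 WAS the min and new value 13 > old min -17. Must rescan other elements to find the new min.
Needs rescan: yes

Answer: yes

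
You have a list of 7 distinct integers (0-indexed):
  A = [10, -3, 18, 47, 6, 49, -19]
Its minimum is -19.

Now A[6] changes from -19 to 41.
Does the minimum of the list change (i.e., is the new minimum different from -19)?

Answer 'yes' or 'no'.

Answer: yes

Derivation:
Old min = -19
Change: A[6] -19 -> 41
Changed element was the min; new min must be rechecked.
New min = -3; changed? yes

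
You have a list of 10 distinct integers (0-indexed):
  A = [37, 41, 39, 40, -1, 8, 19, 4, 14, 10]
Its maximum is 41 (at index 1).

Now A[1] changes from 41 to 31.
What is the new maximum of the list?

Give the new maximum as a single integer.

Old max = 41 (at index 1)
Change: A[1] 41 -> 31
Changed element WAS the max -> may need rescan.
  Max of remaining elements: 40
  New max = max(31, 40) = 40

Answer: 40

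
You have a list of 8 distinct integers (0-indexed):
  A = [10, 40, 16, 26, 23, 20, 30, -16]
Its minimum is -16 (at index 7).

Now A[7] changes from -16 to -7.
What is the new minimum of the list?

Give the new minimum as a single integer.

Old min = -16 (at index 7)
Change: A[7] -16 -> -7
Changed element WAS the min. Need to check: is -7 still <= all others?
  Min of remaining elements: 10
  New min = min(-7, 10) = -7

Answer: -7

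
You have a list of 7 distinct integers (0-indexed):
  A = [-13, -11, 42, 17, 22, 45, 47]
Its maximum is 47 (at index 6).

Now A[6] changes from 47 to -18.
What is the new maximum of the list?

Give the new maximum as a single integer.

Answer: 45

Derivation:
Old max = 47 (at index 6)
Change: A[6] 47 -> -18
Changed element WAS the max -> may need rescan.
  Max of remaining elements: 45
  New max = max(-18, 45) = 45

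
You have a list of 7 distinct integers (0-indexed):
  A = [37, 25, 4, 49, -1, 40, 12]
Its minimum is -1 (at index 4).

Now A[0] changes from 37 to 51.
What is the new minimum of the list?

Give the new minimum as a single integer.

Answer: -1

Derivation:
Old min = -1 (at index 4)
Change: A[0] 37 -> 51
Changed element was NOT the old min.
  New min = min(old_min, new_val) = min(-1, 51) = -1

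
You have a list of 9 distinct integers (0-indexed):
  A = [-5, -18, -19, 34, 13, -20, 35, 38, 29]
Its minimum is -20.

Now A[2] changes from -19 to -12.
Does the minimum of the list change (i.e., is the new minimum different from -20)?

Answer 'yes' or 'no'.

Old min = -20
Change: A[2] -19 -> -12
Changed element was NOT the min; min changes only if -12 < -20.
New min = -20; changed? no

Answer: no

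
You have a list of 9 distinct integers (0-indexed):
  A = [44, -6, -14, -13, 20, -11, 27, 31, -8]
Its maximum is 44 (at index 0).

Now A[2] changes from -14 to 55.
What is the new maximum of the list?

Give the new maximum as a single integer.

Old max = 44 (at index 0)
Change: A[2] -14 -> 55
Changed element was NOT the old max.
  New max = max(old_max, new_val) = max(44, 55) = 55

Answer: 55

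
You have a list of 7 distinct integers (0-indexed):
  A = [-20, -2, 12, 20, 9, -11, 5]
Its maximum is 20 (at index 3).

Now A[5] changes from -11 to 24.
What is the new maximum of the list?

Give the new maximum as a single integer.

Old max = 20 (at index 3)
Change: A[5] -11 -> 24
Changed element was NOT the old max.
  New max = max(old_max, new_val) = max(20, 24) = 24

Answer: 24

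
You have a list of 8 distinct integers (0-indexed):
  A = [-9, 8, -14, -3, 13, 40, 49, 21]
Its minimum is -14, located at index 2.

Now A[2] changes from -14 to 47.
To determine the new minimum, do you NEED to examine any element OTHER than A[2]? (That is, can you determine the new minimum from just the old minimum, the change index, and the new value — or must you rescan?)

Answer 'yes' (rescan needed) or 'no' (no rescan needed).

Answer: yes

Derivation:
Old min = -14 at index 2
Change at index 2: -14 -> 47
Index 2 WAS the min and new value 47 > old min -14. Must rescan other elements to find the new min.
Needs rescan: yes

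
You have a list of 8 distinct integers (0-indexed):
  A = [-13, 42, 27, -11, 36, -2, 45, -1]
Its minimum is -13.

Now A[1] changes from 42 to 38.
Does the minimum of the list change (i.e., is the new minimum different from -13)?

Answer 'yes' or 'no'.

Answer: no

Derivation:
Old min = -13
Change: A[1] 42 -> 38
Changed element was NOT the min; min changes only if 38 < -13.
New min = -13; changed? no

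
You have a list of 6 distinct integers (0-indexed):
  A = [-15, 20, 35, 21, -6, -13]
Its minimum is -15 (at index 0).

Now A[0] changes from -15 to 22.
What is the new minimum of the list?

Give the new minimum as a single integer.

Old min = -15 (at index 0)
Change: A[0] -15 -> 22
Changed element WAS the min. Need to check: is 22 still <= all others?
  Min of remaining elements: -13
  New min = min(22, -13) = -13

Answer: -13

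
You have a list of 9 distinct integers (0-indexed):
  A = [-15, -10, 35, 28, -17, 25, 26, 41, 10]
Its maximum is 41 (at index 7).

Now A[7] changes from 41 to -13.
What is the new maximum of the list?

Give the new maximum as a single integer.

Answer: 35

Derivation:
Old max = 41 (at index 7)
Change: A[7] 41 -> -13
Changed element WAS the max -> may need rescan.
  Max of remaining elements: 35
  New max = max(-13, 35) = 35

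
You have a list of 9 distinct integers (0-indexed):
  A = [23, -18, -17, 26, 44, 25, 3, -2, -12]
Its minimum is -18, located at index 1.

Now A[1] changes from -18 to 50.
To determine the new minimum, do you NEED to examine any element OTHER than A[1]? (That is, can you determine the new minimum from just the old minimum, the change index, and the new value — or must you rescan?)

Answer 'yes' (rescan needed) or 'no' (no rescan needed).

Old min = -18 at index 1
Change at index 1: -18 -> 50
Index 1 WAS the min and new value 50 > old min -18. Must rescan other elements to find the new min.
Needs rescan: yes

Answer: yes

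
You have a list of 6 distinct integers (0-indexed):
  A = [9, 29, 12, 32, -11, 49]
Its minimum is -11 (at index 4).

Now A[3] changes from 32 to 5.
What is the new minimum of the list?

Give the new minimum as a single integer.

Old min = -11 (at index 4)
Change: A[3] 32 -> 5
Changed element was NOT the old min.
  New min = min(old_min, new_val) = min(-11, 5) = -11

Answer: -11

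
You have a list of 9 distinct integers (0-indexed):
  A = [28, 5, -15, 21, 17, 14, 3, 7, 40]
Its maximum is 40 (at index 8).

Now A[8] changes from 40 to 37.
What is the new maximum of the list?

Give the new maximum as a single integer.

Answer: 37

Derivation:
Old max = 40 (at index 8)
Change: A[8] 40 -> 37
Changed element WAS the max -> may need rescan.
  Max of remaining elements: 28
  New max = max(37, 28) = 37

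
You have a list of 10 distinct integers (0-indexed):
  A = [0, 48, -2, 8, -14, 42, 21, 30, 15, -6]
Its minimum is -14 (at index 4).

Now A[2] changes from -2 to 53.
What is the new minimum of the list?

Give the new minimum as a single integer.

Answer: -14

Derivation:
Old min = -14 (at index 4)
Change: A[2] -2 -> 53
Changed element was NOT the old min.
  New min = min(old_min, new_val) = min(-14, 53) = -14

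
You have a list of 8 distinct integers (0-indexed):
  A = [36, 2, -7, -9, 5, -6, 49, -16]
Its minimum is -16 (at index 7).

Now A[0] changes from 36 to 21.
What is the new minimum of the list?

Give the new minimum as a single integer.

Answer: -16

Derivation:
Old min = -16 (at index 7)
Change: A[0] 36 -> 21
Changed element was NOT the old min.
  New min = min(old_min, new_val) = min(-16, 21) = -16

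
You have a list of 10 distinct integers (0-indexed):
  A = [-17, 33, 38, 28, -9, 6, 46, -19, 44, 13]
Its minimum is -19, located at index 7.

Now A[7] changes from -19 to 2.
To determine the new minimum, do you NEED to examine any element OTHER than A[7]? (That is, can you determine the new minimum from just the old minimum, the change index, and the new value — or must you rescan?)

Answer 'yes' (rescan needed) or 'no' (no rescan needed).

Old min = -19 at index 7
Change at index 7: -19 -> 2
Index 7 WAS the min and new value 2 > old min -19. Must rescan other elements to find the new min.
Needs rescan: yes

Answer: yes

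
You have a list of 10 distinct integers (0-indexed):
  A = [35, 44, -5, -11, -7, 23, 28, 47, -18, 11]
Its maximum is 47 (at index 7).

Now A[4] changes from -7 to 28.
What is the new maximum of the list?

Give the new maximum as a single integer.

Answer: 47

Derivation:
Old max = 47 (at index 7)
Change: A[4] -7 -> 28
Changed element was NOT the old max.
  New max = max(old_max, new_val) = max(47, 28) = 47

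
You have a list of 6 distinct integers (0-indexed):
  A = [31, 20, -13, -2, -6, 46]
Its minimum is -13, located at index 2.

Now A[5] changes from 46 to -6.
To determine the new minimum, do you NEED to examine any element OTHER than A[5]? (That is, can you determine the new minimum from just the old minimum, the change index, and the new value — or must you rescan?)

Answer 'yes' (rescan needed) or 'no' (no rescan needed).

Old min = -13 at index 2
Change at index 5: 46 -> -6
Index 5 was NOT the min. New min = min(-13, -6). No rescan of other elements needed.
Needs rescan: no

Answer: no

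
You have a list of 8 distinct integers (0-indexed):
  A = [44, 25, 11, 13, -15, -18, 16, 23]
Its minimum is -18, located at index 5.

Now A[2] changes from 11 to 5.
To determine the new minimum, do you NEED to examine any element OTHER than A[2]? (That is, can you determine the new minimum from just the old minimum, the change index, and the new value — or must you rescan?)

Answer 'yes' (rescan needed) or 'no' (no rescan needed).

Answer: no

Derivation:
Old min = -18 at index 5
Change at index 2: 11 -> 5
Index 2 was NOT the min. New min = min(-18, 5). No rescan of other elements needed.
Needs rescan: no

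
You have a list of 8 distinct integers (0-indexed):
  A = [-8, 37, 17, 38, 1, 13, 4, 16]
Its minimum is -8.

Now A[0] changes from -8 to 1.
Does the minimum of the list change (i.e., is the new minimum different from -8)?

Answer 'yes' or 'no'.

Answer: yes

Derivation:
Old min = -8
Change: A[0] -8 -> 1
Changed element was the min; new min must be rechecked.
New min = 1; changed? yes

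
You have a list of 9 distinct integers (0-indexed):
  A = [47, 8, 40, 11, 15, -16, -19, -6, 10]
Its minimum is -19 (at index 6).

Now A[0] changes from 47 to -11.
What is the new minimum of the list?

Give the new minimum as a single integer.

Old min = -19 (at index 6)
Change: A[0] 47 -> -11
Changed element was NOT the old min.
  New min = min(old_min, new_val) = min(-19, -11) = -19

Answer: -19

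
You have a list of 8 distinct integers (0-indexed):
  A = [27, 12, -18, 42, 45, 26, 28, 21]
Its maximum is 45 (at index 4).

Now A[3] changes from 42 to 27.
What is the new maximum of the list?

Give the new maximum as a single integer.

Answer: 45

Derivation:
Old max = 45 (at index 4)
Change: A[3] 42 -> 27
Changed element was NOT the old max.
  New max = max(old_max, new_val) = max(45, 27) = 45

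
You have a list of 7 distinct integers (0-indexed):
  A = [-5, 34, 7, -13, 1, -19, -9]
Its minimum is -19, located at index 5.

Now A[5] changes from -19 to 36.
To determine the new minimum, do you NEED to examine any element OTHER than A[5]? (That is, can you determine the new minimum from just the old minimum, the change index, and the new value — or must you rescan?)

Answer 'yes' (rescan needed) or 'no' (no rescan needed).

Answer: yes

Derivation:
Old min = -19 at index 5
Change at index 5: -19 -> 36
Index 5 WAS the min and new value 36 > old min -19. Must rescan other elements to find the new min.
Needs rescan: yes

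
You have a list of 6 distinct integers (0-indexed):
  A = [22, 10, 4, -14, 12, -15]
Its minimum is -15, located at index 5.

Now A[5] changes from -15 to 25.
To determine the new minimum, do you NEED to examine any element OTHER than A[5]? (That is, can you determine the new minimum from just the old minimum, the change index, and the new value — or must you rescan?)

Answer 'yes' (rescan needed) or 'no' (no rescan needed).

Answer: yes

Derivation:
Old min = -15 at index 5
Change at index 5: -15 -> 25
Index 5 WAS the min and new value 25 > old min -15. Must rescan other elements to find the new min.
Needs rescan: yes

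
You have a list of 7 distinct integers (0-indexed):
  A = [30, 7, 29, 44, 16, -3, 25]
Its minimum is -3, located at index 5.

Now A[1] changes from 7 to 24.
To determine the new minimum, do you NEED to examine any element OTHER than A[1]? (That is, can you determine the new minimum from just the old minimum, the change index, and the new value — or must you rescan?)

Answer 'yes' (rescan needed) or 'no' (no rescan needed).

Old min = -3 at index 5
Change at index 1: 7 -> 24
Index 1 was NOT the min. New min = min(-3, 24). No rescan of other elements needed.
Needs rescan: no

Answer: no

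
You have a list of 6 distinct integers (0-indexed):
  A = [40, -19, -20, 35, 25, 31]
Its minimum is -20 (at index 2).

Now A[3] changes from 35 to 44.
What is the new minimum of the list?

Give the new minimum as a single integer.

Old min = -20 (at index 2)
Change: A[3] 35 -> 44
Changed element was NOT the old min.
  New min = min(old_min, new_val) = min(-20, 44) = -20

Answer: -20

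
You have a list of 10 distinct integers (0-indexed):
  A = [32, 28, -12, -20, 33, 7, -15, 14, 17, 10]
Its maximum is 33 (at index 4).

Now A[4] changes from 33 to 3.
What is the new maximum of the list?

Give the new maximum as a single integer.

Answer: 32

Derivation:
Old max = 33 (at index 4)
Change: A[4] 33 -> 3
Changed element WAS the max -> may need rescan.
  Max of remaining elements: 32
  New max = max(3, 32) = 32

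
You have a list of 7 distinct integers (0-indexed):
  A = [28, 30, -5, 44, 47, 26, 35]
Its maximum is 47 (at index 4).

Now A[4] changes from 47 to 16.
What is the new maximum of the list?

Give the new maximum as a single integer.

Answer: 44

Derivation:
Old max = 47 (at index 4)
Change: A[4] 47 -> 16
Changed element WAS the max -> may need rescan.
  Max of remaining elements: 44
  New max = max(16, 44) = 44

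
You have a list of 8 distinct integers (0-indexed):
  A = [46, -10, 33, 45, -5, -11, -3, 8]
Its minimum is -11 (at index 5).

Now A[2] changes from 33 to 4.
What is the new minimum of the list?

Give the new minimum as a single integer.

Old min = -11 (at index 5)
Change: A[2] 33 -> 4
Changed element was NOT the old min.
  New min = min(old_min, new_val) = min(-11, 4) = -11

Answer: -11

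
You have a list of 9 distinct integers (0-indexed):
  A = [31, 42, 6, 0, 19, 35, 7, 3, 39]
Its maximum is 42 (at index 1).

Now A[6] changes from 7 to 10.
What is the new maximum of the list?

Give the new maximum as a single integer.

Old max = 42 (at index 1)
Change: A[6] 7 -> 10
Changed element was NOT the old max.
  New max = max(old_max, new_val) = max(42, 10) = 42

Answer: 42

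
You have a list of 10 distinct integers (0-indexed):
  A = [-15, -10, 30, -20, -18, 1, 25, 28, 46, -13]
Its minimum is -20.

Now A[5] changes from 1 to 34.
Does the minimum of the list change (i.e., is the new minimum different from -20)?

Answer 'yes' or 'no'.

Answer: no

Derivation:
Old min = -20
Change: A[5] 1 -> 34
Changed element was NOT the min; min changes only if 34 < -20.
New min = -20; changed? no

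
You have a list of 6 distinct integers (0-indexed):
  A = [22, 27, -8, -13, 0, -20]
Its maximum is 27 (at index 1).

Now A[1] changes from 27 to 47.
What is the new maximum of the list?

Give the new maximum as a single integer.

Answer: 47

Derivation:
Old max = 27 (at index 1)
Change: A[1] 27 -> 47
Changed element WAS the max -> may need rescan.
  Max of remaining elements: 22
  New max = max(47, 22) = 47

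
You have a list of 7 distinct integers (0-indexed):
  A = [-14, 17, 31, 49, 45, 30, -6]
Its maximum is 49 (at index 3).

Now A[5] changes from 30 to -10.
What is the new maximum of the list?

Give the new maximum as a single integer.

Answer: 49

Derivation:
Old max = 49 (at index 3)
Change: A[5] 30 -> -10
Changed element was NOT the old max.
  New max = max(old_max, new_val) = max(49, -10) = 49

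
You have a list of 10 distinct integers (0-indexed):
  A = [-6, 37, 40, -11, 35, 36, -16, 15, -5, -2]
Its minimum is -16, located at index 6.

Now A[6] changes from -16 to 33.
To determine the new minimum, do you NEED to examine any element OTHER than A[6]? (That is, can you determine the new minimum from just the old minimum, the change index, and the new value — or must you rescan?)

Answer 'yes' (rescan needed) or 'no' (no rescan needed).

Old min = -16 at index 6
Change at index 6: -16 -> 33
Index 6 WAS the min and new value 33 > old min -16. Must rescan other elements to find the new min.
Needs rescan: yes

Answer: yes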